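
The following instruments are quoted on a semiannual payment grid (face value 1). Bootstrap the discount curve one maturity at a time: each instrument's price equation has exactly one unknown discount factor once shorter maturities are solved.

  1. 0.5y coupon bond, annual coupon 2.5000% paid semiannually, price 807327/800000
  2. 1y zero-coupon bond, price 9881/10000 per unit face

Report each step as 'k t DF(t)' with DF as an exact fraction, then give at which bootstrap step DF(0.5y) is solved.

step 1 [0.5y] bond c/2=1/80: DF=(807327/800000 − 1/80·(0))/(1+1/80) = 9967/10000 ≈ 0.996700
step 2 [1y] zero: DF = P = 9881/10000 ≈ 0.988100

1 1/2 9967/10000
2 1 9881/10000
DF(0.5y) is solved at step 1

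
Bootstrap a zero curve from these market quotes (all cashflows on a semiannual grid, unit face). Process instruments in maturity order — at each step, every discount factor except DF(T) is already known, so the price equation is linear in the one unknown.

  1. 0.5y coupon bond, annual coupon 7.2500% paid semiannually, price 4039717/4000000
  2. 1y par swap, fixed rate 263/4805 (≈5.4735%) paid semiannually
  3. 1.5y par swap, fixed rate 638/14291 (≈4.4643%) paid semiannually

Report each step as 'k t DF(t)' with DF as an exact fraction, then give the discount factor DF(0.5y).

1 1/2 4873/5000
2 1 4737/5000
3 3/2 4681/5000
DF(0.5y) = 4873/5000 ≈ 0.974600

step 1 [0.5y] bond c/2=29/800: DF=(4039717/4000000 − 29/800·(0))/(1+29/800) = 4873/5000 ≈ 0.974600
step 2 [1y] swap r/2=263/9610: DF=(1 − 263/9610·(0.974600))/(1+263/9610) = 4737/5000 ≈ 0.947400
step 3 [1.5y] swap r/2=319/14291: DF=(1 − 319/14291·(0.974600+0.947400))/(1+319/14291) = 4681/5000 ≈ 0.936200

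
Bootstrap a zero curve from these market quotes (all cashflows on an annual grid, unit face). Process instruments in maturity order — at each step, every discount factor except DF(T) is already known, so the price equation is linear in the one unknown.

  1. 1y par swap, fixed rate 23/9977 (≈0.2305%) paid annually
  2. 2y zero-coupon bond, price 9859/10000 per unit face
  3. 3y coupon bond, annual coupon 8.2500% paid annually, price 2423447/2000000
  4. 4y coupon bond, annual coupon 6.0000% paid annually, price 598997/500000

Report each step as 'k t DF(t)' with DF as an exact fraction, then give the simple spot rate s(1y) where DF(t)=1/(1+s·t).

step 1 [1y] swap r/1=23/9977: DF=(1 − 23/9977·(0))/(1+23/9977) = 9977/10000 ≈ 0.997700
step 2 [2y] zero: DF = P = 9859/10000 ≈ 0.985900
step 3 [3y] bond c/1=33/400: DF=(2423447/2000000 − 33/400·(0.997700+0.985900))/(1+33/400) = 4841/5000 ≈ 0.968200
step 4 [4y] bond c/1=3/50: DF=(598997/500000 − 3/50·(0.997700+0.985900+0.968200))/(1+3/50) = 9631/10000 ≈ 0.963100

1 1 9977/10000
2 2 9859/10000
3 3 4841/5000
4 4 9631/10000
s(1y) = (1/(9977/10000) − 1)/(1) = 23/9977 ≈ 0.2305%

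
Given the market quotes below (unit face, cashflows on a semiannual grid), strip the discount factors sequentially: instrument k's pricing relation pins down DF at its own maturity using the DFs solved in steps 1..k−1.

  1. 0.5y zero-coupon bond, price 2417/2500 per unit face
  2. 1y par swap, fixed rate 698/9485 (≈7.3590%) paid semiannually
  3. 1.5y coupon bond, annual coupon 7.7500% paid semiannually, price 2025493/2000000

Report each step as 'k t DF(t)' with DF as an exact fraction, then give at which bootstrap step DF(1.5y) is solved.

step 1 [0.5y] zero: DF = P = 2417/2500 ≈ 0.966800
step 2 [1y] swap r/2=349/9485: DF=(1 − 349/9485·(0.966800))/(1+349/9485) = 4651/5000 ≈ 0.930200
step 3 [1.5y] bond c/2=31/800: DF=(2025493/2000000 − 31/800·(0.966800+0.930200))/(1+31/800) = 4521/5000 ≈ 0.904200

1 1/2 2417/2500
2 1 4651/5000
3 3/2 4521/5000
DF(1.5y) is solved at step 3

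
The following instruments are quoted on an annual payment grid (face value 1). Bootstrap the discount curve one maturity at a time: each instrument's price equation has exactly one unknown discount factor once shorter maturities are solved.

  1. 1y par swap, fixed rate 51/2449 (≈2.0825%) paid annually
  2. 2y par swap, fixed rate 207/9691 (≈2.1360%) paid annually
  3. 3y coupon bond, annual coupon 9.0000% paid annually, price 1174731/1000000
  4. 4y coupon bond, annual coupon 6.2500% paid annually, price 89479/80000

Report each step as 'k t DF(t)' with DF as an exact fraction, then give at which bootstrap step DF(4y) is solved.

1 1 2449/2500
2 2 4793/5000
3 3 9177/10000
4 4 8847/10000
DF(4y) is solved at step 4

step 1 [1y] swap r/1=51/2449: DF=(1 − 51/2449·(0))/(1+51/2449) = 2449/2500 ≈ 0.979600
step 2 [2y] swap r/1=207/9691: DF=(1 − 207/9691·(0.979600))/(1+207/9691) = 4793/5000 ≈ 0.958600
step 3 [3y] bond c/1=9/100: DF=(1174731/1000000 − 9/100·(0.979600+0.958600))/(1+9/100) = 9177/10000 ≈ 0.917700
step 4 [4y] bond c/1=1/16: DF=(89479/80000 − 1/16·(0.979600+0.958600+0.917700))/(1+1/16) = 8847/10000 ≈ 0.884700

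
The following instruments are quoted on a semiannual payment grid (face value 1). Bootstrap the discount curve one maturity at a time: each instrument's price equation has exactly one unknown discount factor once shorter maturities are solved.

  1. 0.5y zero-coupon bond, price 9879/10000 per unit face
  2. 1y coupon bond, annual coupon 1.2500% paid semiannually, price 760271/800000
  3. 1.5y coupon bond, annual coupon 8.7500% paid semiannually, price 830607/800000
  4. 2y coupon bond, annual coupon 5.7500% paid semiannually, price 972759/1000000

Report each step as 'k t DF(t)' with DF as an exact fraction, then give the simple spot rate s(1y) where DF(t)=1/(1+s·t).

1 1/2 9879/10000
2 1 9383/10000
3 3/2 457/500
4 2 4331/5000
s(1y) = (1/(9383/10000) − 1)/(1) = 617/9383 ≈ 6.5757%

step 1 [0.5y] zero: DF = P = 9879/10000 ≈ 0.987900
step 2 [1y] bond c/2=1/160: DF=(760271/800000 − 1/160·(0.987900))/(1+1/160) = 9383/10000 ≈ 0.938300
step 3 [1.5y] bond c/2=7/160: DF=(830607/800000 − 7/160·(0.987900+0.938300))/(1+7/160) = 457/500 ≈ 0.914000
step 4 [2y] bond c/2=23/800: DF=(972759/1000000 − 23/800·(0.987900+0.938300+0.914000))/(1+23/800) = 4331/5000 ≈ 0.866200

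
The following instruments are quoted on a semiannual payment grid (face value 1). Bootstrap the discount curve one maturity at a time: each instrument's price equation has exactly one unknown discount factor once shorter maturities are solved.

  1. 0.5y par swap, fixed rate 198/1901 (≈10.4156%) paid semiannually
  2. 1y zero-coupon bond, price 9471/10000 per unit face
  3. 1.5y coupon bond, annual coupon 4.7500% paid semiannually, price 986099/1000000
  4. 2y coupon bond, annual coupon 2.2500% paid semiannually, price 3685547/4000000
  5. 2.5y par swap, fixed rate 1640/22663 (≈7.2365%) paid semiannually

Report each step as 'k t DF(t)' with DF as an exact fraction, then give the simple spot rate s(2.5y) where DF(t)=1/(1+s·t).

1 1/2 1901/2000
2 1 9471/10000
3 3/2 1149/1250
4 2 4399/5000
5 5/2 209/250
s(2.5y) = (1/(209/250) − 1)/(5/2) = 82/1045 ≈ 7.8469%

step 1 [0.5y] swap r/2=99/1901: DF=(1 − 99/1901·(0))/(1+99/1901) = 1901/2000 ≈ 0.950500
step 2 [1y] zero: DF = P = 9471/10000 ≈ 0.947100
step 3 [1.5y] bond c/2=19/800: DF=(986099/1000000 − 19/800·(0.950500+0.947100))/(1+19/800) = 1149/1250 ≈ 0.919200
step 4 [2y] bond c/2=9/800: DF=(3685547/4000000 − 9/800·(0.950500+0.947100+0.919200))/(1+9/800) = 4399/5000 ≈ 0.879800
step 5 [2.5y] swap r/2=820/22663: DF=(1 − 820/22663·(0.950500+0.947100+0.919200+0.879800))/(1+820/22663) = 209/250 ≈ 0.836000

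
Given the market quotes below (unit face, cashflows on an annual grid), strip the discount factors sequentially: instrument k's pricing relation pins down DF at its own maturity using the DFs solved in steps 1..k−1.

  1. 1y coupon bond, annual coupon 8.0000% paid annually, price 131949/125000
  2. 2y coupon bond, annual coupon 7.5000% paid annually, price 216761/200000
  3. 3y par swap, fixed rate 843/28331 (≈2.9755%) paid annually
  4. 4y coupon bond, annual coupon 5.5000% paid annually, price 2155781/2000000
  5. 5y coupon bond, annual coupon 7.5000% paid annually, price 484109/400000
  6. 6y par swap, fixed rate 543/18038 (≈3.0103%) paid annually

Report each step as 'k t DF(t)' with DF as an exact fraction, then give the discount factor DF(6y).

step 1 [1y] bond c/1=2/25: DF=(131949/125000 − 2/25·(0))/(1+2/25) = 4887/5000 ≈ 0.977400
step 2 [2y] bond c/1=3/40: DF=(216761/200000 − 3/40·(0.977400))/(1+3/40) = 47/50 ≈ 0.940000
step 3 [3y] swap r/1=843/28331: DF=(1 − 843/28331·(0.977400+0.940000))/(1+843/28331) = 9157/10000 ≈ 0.915700
step 4 [4y] bond c/1=11/200: DF=(2155781/2000000 − 11/200·(0.977400+0.940000+0.915700))/(1+11/200) = 437/500 ≈ 0.874000
step 5 [5y] bond c/1=3/40: DF=(484109/400000 − 3/40·(0.977400+0.940000+0.915700+0.874000))/(1+3/40) = 542/625 ≈ 0.867200
step 6 [6y] swap r/1=543/18038: DF=(1 − 543/18038·(0.977400+0.940000+0.915700+0.874000+0.867200))/(1+543/18038) = 8371/10000 ≈ 0.837100

1 1 4887/5000
2 2 47/50
3 3 9157/10000
4 4 437/500
5 5 542/625
6 6 8371/10000
DF(6y) = 8371/10000 ≈ 0.837100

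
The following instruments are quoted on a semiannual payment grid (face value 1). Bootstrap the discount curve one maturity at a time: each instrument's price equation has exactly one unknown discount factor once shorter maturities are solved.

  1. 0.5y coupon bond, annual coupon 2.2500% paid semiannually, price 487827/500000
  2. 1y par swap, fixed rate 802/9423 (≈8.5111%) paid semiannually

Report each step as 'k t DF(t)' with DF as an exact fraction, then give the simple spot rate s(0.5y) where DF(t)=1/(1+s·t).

1 1/2 603/625
2 1 4599/5000
s(0.5y) = (1/(603/625) − 1)/(1/2) = 44/603 ≈ 7.2968%

step 1 [0.5y] bond c/2=9/800: DF=(487827/500000 − 9/800·(0))/(1+9/800) = 603/625 ≈ 0.964800
step 2 [1y] swap r/2=401/9423: DF=(1 − 401/9423·(0.964800))/(1+401/9423) = 4599/5000 ≈ 0.919800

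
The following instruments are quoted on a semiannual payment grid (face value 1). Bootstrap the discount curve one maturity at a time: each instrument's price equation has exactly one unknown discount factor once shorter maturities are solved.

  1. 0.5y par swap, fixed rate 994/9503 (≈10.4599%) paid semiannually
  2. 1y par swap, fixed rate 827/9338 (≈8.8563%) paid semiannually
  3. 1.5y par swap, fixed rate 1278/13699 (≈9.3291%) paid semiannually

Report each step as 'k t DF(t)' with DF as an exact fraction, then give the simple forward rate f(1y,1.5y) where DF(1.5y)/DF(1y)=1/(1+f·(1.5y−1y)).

1 1/2 9503/10000
2 1 9173/10000
3 3/2 4361/5000
f(1y,1.5y) = ((9173/10000)/(4361/5000) − 1)/(1/2) = 451/4361 ≈ 10.3417%

step 1 [0.5y] swap r/2=497/9503: DF=(1 − 497/9503·(0))/(1+497/9503) = 9503/10000 ≈ 0.950300
step 2 [1y] swap r/2=827/18676: DF=(1 − 827/18676·(0.950300))/(1+827/18676) = 9173/10000 ≈ 0.917300
step 3 [1.5y] swap r/2=639/13699: DF=(1 − 639/13699·(0.950300+0.917300))/(1+639/13699) = 4361/5000 ≈ 0.872200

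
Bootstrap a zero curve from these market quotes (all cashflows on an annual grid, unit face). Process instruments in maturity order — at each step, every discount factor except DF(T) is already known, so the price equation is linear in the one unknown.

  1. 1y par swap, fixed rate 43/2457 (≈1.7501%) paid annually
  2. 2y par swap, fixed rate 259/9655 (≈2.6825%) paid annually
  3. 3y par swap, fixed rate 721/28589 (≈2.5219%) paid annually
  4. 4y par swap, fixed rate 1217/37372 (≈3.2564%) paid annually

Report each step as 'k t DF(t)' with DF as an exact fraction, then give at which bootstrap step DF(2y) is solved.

1 1 2457/2500
2 2 4741/5000
3 3 9279/10000
4 4 8783/10000
DF(2y) is solved at step 2

step 1 [1y] swap r/1=43/2457: DF=(1 − 43/2457·(0))/(1+43/2457) = 2457/2500 ≈ 0.982800
step 2 [2y] swap r/1=259/9655: DF=(1 − 259/9655·(0.982800))/(1+259/9655) = 4741/5000 ≈ 0.948200
step 3 [3y] swap r/1=721/28589: DF=(1 − 721/28589·(0.982800+0.948200))/(1+721/28589) = 9279/10000 ≈ 0.927900
step 4 [4y] swap r/1=1217/37372: DF=(1 − 1217/37372·(0.982800+0.948200+0.927900))/(1+1217/37372) = 8783/10000 ≈ 0.878300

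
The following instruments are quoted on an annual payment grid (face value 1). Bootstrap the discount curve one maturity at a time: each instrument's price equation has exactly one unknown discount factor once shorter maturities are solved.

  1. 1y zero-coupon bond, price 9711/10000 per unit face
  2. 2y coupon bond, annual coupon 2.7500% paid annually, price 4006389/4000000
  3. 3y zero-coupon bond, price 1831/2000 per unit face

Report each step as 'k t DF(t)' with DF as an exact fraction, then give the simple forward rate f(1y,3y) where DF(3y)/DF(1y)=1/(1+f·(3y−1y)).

step 1 [1y] zero: DF = P = 9711/10000 ≈ 0.971100
step 2 [2y] bond c/1=11/400: DF=(4006389/4000000 − 11/400·(0.971100))/(1+11/400) = 593/625 ≈ 0.948800
step 3 [3y] zero: DF = P = 1831/2000 ≈ 0.915500

1 1 9711/10000
2 2 593/625
3 3 1831/2000
f(1y,3y) = ((9711/10000)/(1831/2000) − 1)/(2) = 278/9155 ≈ 3.0366%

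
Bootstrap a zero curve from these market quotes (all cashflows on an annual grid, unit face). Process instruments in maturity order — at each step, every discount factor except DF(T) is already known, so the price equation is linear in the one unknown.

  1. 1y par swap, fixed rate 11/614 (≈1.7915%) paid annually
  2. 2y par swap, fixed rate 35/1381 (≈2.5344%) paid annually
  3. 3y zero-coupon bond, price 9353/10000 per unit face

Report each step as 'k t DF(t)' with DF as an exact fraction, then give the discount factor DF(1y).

1 1 614/625
2 2 951/1000
3 3 9353/10000
DF(1y) = 614/625 ≈ 0.982400

step 1 [1y] swap r/1=11/614: DF=(1 − 11/614·(0))/(1+11/614) = 614/625 ≈ 0.982400
step 2 [2y] swap r/1=35/1381: DF=(1 − 35/1381·(0.982400))/(1+35/1381) = 951/1000 ≈ 0.951000
step 3 [3y] zero: DF = P = 9353/10000 ≈ 0.935300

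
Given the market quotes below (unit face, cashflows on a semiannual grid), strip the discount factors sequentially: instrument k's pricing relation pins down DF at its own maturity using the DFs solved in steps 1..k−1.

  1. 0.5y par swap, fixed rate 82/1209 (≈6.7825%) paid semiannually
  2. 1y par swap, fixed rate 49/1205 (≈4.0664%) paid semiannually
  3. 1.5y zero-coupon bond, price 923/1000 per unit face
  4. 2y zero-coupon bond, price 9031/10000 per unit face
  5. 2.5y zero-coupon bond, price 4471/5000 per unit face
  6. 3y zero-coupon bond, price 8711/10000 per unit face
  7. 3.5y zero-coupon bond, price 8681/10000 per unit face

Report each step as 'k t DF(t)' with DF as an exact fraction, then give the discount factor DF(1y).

1 1/2 1209/1250
2 1 1201/1250
3 3/2 923/1000
4 2 9031/10000
5 5/2 4471/5000
6 3 8711/10000
7 7/2 8681/10000
DF(1y) = 1201/1250 ≈ 0.960800

step 1 [0.5y] swap r/2=41/1209: DF=(1 − 41/1209·(0))/(1+41/1209) = 1209/1250 ≈ 0.967200
step 2 [1y] swap r/2=49/2410: DF=(1 − 49/2410·(0.967200))/(1+49/2410) = 1201/1250 ≈ 0.960800
step 3 [1.5y] zero: DF = P = 923/1000 ≈ 0.923000
step 4 [2y] zero: DF = P = 9031/10000 ≈ 0.903100
step 5 [2.5y] zero: DF = P = 4471/5000 ≈ 0.894200
step 6 [3y] zero: DF = P = 8711/10000 ≈ 0.871100
step 7 [3.5y] zero: DF = P = 8681/10000 ≈ 0.868100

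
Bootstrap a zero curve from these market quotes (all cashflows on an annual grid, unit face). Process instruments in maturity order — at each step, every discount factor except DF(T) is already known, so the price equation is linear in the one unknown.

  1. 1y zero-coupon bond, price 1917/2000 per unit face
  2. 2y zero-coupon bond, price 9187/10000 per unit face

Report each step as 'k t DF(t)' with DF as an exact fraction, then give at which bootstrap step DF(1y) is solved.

1 1 1917/2000
2 2 9187/10000
DF(1y) is solved at step 1

step 1 [1y] zero: DF = P = 1917/2000 ≈ 0.958500
step 2 [2y] zero: DF = P = 9187/10000 ≈ 0.918700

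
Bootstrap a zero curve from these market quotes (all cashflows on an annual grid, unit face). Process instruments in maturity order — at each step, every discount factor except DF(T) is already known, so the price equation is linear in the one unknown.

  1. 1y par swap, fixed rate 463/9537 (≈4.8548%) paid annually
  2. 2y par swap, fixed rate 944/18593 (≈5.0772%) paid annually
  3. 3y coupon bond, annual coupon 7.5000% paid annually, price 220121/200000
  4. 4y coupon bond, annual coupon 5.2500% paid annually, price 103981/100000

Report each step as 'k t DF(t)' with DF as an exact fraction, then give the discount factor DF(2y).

1 1 9537/10000
2 2 566/625
3 3 8941/10000
4 4 4253/5000
DF(2y) = 566/625 ≈ 0.905600

step 1 [1y] swap r/1=463/9537: DF=(1 − 463/9537·(0))/(1+463/9537) = 9537/10000 ≈ 0.953700
step 2 [2y] swap r/1=944/18593: DF=(1 − 944/18593·(0.953700))/(1+944/18593) = 566/625 ≈ 0.905600
step 3 [3y] bond c/1=3/40: DF=(220121/200000 − 3/40·(0.953700+0.905600))/(1+3/40) = 8941/10000 ≈ 0.894100
step 4 [4y] bond c/1=21/400: DF=(103981/100000 − 21/400·(0.953700+0.905600+0.894100))/(1+21/400) = 4253/5000 ≈ 0.850600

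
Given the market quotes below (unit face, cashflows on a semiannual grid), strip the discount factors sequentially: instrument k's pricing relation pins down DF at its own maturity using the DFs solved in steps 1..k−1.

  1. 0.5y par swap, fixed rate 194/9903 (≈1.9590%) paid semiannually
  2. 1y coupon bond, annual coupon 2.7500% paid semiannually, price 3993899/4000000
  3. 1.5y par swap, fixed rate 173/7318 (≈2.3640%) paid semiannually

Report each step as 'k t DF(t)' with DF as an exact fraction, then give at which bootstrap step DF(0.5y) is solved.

1 1/2 9903/10000
2 1 1943/2000
3 3/2 4827/5000
DF(0.5y) is solved at step 1

step 1 [0.5y] swap r/2=97/9903: DF=(1 − 97/9903·(0))/(1+97/9903) = 9903/10000 ≈ 0.990300
step 2 [1y] bond c/2=11/800: DF=(3993899/4000000 − 11/800·(0.990300))/(1+11/800) = 1943/2000 ≈ 0.971500
step 3 [1.5y] swap r/2=173/14636: DF=(1 − 173/14636·(0.990300+0.971500))/(1+173/14636) = 4827/5000 ≈ 0.965400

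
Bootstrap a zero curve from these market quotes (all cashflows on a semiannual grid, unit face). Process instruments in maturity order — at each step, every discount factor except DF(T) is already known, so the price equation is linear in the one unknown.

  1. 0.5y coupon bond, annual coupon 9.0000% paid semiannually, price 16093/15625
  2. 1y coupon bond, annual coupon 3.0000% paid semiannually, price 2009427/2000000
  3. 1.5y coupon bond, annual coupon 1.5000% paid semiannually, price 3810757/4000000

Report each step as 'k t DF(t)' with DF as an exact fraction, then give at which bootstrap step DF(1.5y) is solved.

1 1/2 616/625
2 1 9753/10000
3 3/2 931/1000
DF(1.5y) is solved at step 3

step 1 [0.5y] bond c/2=9/200: DF=(16093/15625 − 9/200·(0))/(1+9/200) = 616/625 ≈ 0.985600
step 2 [1y] bond c/2=3/200: DF=(2009427/2000000 − 3/200·(0.985600))/(1+3/200) = 9753/10000 ≈ 0.975300
step 3 [1.5y] bond c/2=3/400: DF=(3810757/4000000 − 3/400·(0.985600+0.975300))/(1+3/400) = 931/1000 ≈ 0.931000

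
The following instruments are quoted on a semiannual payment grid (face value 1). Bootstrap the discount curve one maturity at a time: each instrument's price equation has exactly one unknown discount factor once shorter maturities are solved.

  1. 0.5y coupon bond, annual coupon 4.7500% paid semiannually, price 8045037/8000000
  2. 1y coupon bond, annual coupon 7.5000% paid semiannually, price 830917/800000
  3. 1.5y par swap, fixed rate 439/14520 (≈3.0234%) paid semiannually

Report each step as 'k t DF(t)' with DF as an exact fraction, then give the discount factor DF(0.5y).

1 1/2 9823/10000
2 1 1207/1250
3 3/2 9561/10000
DF(0.5y) = 9823/10000 ≈ 0.982300

step 1 [0.5y] bond c/2=19/800: DF=(8045037/8000000 − 19/800·(0))/(1+19/800) = 9823/10000 ≈ 0.982300
step 2 [1y] bond c/2=3/80: DF=(830917/800000 − 3/80·(0.982300))/(1+3/80) = 1207/1250 ≈ 0.965600
step 3 [1.5y] swap r/2=439/29040: DF=(1 − 439/29040·(0.982300+0.965600))/(1+439/29040) = 9561/10000 ≈ 0.956100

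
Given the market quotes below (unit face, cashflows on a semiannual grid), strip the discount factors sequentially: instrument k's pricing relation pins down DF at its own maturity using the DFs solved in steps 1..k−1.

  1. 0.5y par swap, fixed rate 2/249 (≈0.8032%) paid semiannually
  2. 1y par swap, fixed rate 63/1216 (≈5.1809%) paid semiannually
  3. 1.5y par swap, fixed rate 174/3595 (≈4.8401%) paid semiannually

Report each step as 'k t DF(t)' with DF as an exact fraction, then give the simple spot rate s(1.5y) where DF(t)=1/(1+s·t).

step 1 [0.5y] swap r/2=1/249: DF=(1 − 1/249·(0))/(1+1/249) = 249/250 ≈ 0.996000
step 2 [1y] swap r/2=63/2432: DF=(1 − 63/2432·(0.996000))/(1+63/2432) = 1187/1250 ≈ 0.949600
step 3 [1.5y] swap r/2=87/3595: DF=(1 − 87/3595·(0.996000+0.949600))/(1+87/3595) = 1163/1250 ≈ 0.930400

1 1/2 249/250
2 1 1187/1250
3 3/2 1163/1250
s(1.5y) = (1/(1163/1250) − 1)/(3/2) = 58/1163 ≈ 4.9871%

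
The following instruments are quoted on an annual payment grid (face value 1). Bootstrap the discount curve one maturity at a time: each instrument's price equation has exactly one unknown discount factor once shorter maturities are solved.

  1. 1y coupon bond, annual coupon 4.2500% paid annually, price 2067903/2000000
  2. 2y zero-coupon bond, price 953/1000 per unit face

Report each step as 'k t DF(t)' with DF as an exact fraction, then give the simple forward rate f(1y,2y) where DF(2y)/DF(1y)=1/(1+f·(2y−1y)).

1 1 4959/5000
2 2 953/1000
f(1y,2y) = ((4959/5000)/(953/1000) − 1)/(1) = 194/4765 ≈ 4.0714%

step 1 [1y] bond c/1=17/400: DF=(2067903/2000000 − 17/400·(0))/(1+17/400) = 4959/5000 ≈ 0.991800
step 2 [2y] zero: DF = P = 953/1000 ≈ 0.953000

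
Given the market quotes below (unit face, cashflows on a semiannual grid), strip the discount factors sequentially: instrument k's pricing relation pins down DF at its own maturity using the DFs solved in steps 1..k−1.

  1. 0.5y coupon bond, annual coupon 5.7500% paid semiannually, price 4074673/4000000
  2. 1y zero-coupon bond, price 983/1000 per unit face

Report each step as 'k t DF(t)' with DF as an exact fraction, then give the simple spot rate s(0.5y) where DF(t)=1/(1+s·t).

step 1 [0.5y] bond c/2=23/800: DF=(4074673/4000000 − 23/800·(0))/(1+23/800) = 4951/5000 ≈ 0.990200
step 2 [1y] zero: DF = P = 983/1000 ≈ 0.983000

1 1/2 4951/5000
2 1 983/1000
s(0.5y) = (1/(4951/5000) − 1)/(1/2) = 98/4951 ≈ 1.9794%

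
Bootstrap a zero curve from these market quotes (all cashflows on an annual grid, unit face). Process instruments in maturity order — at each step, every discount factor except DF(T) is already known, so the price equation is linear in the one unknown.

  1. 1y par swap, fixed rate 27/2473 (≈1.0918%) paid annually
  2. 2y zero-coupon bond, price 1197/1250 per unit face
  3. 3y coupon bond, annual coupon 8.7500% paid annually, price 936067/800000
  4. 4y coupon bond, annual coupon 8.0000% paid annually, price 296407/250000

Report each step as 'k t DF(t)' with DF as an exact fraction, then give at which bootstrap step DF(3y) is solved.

step 1 [1y] swap r/1=27/2473: DF=(1 − 27/2473·(0))/(1+27/2473) = 2473/2500 ≈ 0.989200
step 2 [2y] zero: DF = P = 1197/1250 ≈ 0.957600
step 3 [3y] bond c/1=7/80: DF=(936067/800000 − 7/80·(0.989200+0.957600))/(1+7/80) = 9193/10000 ≈ 0.919300
step 4 [4y] bond c/1=2/25: DF=(296407/250000 − 2/25·(0.989200+0.957600+0.919300))/(1+2/25) = 1771/2000 ≈ 0.885500

1 1 2473/2500
2 2 1197/1250
3 3 9193/10000
4 4 1771/2000
DF(3y) is solved at step 3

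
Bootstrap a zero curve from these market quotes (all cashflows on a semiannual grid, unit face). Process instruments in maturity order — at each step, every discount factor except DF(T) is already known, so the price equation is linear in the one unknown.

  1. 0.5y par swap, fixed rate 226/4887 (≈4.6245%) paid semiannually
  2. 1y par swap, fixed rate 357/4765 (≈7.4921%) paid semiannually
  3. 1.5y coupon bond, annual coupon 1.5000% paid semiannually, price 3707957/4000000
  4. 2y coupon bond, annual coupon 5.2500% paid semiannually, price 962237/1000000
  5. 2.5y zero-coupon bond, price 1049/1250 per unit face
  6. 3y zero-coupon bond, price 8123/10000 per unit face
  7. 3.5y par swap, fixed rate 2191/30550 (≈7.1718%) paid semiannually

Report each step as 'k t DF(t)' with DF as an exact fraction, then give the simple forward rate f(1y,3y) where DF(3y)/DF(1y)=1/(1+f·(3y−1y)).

1 1/2 4887/5000
2 1 4643/5000
3 3/2 9059/10000
4 2 8657/10000
5 5/2 1049/1250
6 3 8123/10000
7 7/2 7809/10000
f(1y,3y) = ((4643/5000)/(8123/10000) − 1)/(2) = 1163/16246 ≈ 7.1587%

step 1 [0.5y] swap r/2=113/4887: DF=(1 − 113/4887·(0))/(1+113/4887) = 4887/5000 ≈ 0.977400
step 2 [1y] swap r/2=357/9530: DF=(1 − 357/9530·(0.977400))/(1+357/9530) = 4643/5000 ≈ 0.928600
step 3 [1.5y] bond c/2=3/400: DF=(3707957/4000000 − 3/400·(0.977400+0.928600))/(1+3/400) = 9059/10000 ≈ 0.905900
step 4 [2y] bond c/2=21/800: DF=(962237/1000000 − 21/800·(0.977400+0.928600+0.905900))/(1+21/800) = 8657/10000 ≈ 0.865700
step 5 [2.5y] zero: DF = P = 1049/1250 ≈ 0.839200
step 6 [3y] zero: DF = P = 8123/10000 ≈ 0.812300
step 7 [3.5y] swap r/2=2191/61100: DF=(1 − 2191/61100·(0.977400+0.928600+0.905900+0.865700+0.839200+0.812300))/(1+2191/61100) = 7809/10000 ≈ 0.780900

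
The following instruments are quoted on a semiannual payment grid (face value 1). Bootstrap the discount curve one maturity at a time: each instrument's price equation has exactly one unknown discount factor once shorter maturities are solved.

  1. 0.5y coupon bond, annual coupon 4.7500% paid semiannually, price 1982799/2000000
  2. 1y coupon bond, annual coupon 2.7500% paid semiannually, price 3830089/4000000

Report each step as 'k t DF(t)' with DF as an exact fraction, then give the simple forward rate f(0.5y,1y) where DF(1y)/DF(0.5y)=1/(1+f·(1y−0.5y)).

step 1 [0.5y] bond c/2=19/800: DF=(1982799/2000000 − 19/800·(0))/(1+19/800) = 2421/2500 ≈ 0.968400
step 2 [1y] bond c/2=11/800: DF=(3830089/4000000 − 11/800·(0.968400))/(1+11/800) = 4657/5000 ≈ 0.931400

1 1/2 2421/2500
2 1 4657/5000
f(0.5y,1y) = ((2421/2500)/(4657/5000) − 1)/(1/2) = 370/4657 ≈ 7.9450%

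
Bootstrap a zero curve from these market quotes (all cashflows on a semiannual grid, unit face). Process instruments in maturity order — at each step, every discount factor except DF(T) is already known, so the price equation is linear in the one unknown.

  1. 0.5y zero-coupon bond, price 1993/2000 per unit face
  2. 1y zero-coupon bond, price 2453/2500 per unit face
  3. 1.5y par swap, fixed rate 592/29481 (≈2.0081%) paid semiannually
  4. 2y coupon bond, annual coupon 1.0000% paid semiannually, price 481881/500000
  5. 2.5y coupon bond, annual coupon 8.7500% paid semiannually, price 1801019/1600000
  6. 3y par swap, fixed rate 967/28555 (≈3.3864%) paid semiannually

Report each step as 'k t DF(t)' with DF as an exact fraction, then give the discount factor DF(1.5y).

step 1 [0.5y] zero: DF = P = 1993/2000 ≈ 0.996500
step 2 [1y] zero: DF = P = 2453/2500 ≈ 0.981200
step 3 [1.5y] swap r/2=296/29481: DF=(1 − 296/29481·(0.996500+0.981200))/(1+296/29481) = 1213/1250 ≈ 0.970400
step 4 [2y] bond c/2=1/200: DF=(481881/500000 − 1/200·(0.996500+0.981200+0.970400))/(1+1/200) = 9443/10000 ≈ 0.944300
step 5 [2.5y] bond c/2=7/160: DF=(1801019/1600000 − 7/160·(0.996500+0.981200+0.970400+0.944300))/(1+7/160) = 9153/10000 ≈ 0.915300
step 6 [3y] swap r/2=967/57110: DF=(1 − 967/57110·(0.996500+0.981200+0.970400+0.944300+0.915300))/(1+967/57110) = 9033/10000 ≈ 0.903300

1 1/2 1993/2000
2 1 2453/2500
3 3/2 1213/1250
4 2 9443/10000
5 5/2 9153/10000
6 3 9033/10000
DF(1.5y) = 1213/1250 ≈ 0.970400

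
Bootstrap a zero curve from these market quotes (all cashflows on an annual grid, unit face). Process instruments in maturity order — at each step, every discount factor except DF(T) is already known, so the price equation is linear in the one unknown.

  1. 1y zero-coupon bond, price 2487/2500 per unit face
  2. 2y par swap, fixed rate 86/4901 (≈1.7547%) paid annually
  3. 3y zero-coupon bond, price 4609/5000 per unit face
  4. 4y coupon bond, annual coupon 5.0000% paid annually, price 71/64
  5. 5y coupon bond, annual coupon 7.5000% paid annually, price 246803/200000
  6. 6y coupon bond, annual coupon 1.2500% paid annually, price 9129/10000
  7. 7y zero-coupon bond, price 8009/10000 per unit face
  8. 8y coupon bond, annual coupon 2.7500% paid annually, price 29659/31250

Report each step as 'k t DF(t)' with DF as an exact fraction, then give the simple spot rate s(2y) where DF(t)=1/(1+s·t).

1 1 2487/2500
2 2 1207/1250
3 3 4609/5000
4 4 9193/10000
5 5 8827/10000
6 6 4219/5000
7 7 8009/10000
8 8 7543/10000
s(2y) = (1/(1207/1250) − 1)/(2) = 43/2414 ≈ 1.7813%

step 1 [1y] zero: DF = P = 2487/2500 ≈ 0.994800
step 2 [2y] swap r/1=86/4901: DF=(1 − 86/4901·(0.994800))/(1+86/4901) = 1207/1250 ≈ 0.965600
step 3 [3y] zero: DF = P = 4609/5000 ≈ 0.921800
step 4 [4y] bond c/1=1/20: DF=(71/64 − 1/20·(0.994800+0.965600+0.921800))/(1+1/20) = 9193/10000 ≈ 0.919300
step 5 [5y] bond c/1=3/40: DF=(246803/200000 − 3/40·(0.994800+0.965600+0.921800+0.919300))/(1+3/40) = 8827/10000 ≈ 0.882700
step 6 [6y] bond c/1=1/80: DF=(9129/10000 − 1/80·(0.994800+0.965600+0.921800+0.919300+0.882700))/(1+1/80) = 4219/5000 ≈ 0.843800
step 7 [7y] zero: DF = P = 8009/10000 ≈ 0.800900
step 8 [8y] bond c/1=11/400: DF=(29659/31250 − 11/400·(0.994800+0.965600+0.921800+0.919300+0.882700+0.843800+0.800900))/(1+11/400) = 7543/10000 ≈ 0.754300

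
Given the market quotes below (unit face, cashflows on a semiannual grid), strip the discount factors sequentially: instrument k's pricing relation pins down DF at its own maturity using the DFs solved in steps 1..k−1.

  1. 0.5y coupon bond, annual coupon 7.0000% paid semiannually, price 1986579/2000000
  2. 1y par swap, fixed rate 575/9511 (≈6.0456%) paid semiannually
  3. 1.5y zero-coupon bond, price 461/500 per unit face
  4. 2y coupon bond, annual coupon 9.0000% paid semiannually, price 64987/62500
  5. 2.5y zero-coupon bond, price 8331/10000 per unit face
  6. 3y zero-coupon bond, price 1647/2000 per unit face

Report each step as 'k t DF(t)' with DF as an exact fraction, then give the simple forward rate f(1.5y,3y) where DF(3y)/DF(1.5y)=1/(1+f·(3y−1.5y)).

1 1/2 9597/10000
2 1 377/400
3 3/2 461/500
4 2 4367/5000
5 5/2 8331/10000
6 3 1647/2000
f(1.5y,3y) = ((461/500)/(1647/2000) − 1)/(3/2) = 394/4941 ≈ 7.9741%

step 1 [0.5y] bond c/2=7/200: DF=(1986579/2000000 − 7/200·(0))/(1+7/200) = 9597/10000 ≈ 0.959700
step 2 [1y] swap r/2=575/19022: DF=(1 − 575/19022·(0.959700))/(1+575/19022) = 377/400 ≈ 0.942500
step 3 [1.5y] zero: DF = P = 461/500 ≈ 0.922000
step 4 [2y] bond c/2=9/200: DF=(64987/62500 − 9/200·(0.959700+0.942500+0.922000))/(1+9/200) = 4367/5000 ≈ 0.873400
step 5 [2.5y] zero: DF = P = 8331/10000 ≈ 0.833100
step 6 [3y] zero: DF = P = 1647/2000 ≈ 0.823500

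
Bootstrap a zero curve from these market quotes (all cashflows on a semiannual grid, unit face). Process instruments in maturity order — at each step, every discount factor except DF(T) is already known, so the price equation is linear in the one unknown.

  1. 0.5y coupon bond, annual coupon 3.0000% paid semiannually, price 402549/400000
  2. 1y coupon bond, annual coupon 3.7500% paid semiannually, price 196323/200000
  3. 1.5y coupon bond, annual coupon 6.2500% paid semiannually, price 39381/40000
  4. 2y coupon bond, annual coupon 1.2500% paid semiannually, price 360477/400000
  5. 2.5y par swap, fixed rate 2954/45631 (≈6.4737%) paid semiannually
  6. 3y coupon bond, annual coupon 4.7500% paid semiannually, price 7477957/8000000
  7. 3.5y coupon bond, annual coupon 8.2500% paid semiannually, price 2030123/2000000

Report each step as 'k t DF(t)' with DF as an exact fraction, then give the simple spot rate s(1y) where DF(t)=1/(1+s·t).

1 1/2 1983/2000
2 1 9453/10000
3 3/2 112/125
4 2 439/500
5 5/2 8523/10000
6 3 1009/1250
7 7/2 7621/10000
s(1y) = (1/(9453/10000) − 1)/(1) = 547/9453 ≈ 5.7865%

step 1 [0.5y] bond c/2=3/200: DF=(402549/400000 − 3/200·(0))/(1+3/200) = 1983/2000 ≈ 0.991500
step 2 [1y] bond c/2=3/160: DF=(196323/200000 − 3/160·(0.991500))/(1+3/160) = 9453/10000 ≈ 0.945300
step 3 [1.5y] bond c/2=1/32: DF=(39381/40000 − 1/32·(0.991500+0.945300))/(1+1/32) = 112/125 ≈ 0.896000
step 4 [2y] bond c/2=1/160: DF=(360477/400000 − 1/160·(0.991500+0.945300+0.896000))/(1+1/160) = 439/500 ≈ 0.878000
step 5 [2.5y] swap r/2=1477/45631: DF=(1 − 1477/45631·(0.991500+0.945300+0.896000+0.878000))/(1+1477/45631) = 8523/10000 ≈ 0.852300
step 6 [3y] bond c/2=19/800: DF=(7477957/8000000 − 19/800·(0.991500+0.945300+0.896000+0.878000+0.852300))/(1+19/800) = 1009/1250 ≈ 0.807200
step 7 [3.5y] bond c/2=33/800: DF=(2030123/2000000 − 33/800·(0.991500+0.945300+0.896000+0.878000+0.852300+0.807200))/(1+33/800) = 7621/10000 ≈ 0.762100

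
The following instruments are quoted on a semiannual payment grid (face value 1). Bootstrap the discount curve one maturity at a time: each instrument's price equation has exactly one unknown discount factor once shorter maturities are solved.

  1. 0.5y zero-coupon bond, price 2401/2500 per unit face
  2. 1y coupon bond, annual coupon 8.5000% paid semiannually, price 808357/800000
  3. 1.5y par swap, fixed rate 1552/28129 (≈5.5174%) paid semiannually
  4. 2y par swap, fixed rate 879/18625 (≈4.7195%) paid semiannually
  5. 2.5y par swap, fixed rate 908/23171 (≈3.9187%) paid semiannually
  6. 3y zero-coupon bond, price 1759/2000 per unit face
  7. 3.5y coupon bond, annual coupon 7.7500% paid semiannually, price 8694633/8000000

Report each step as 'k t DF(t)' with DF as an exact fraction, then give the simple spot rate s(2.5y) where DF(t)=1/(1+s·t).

1 1/2 2401/2500
2 1 9301/10000
3 3/2 1153/1250
4 2 9121/10000
5 5/2 2273/2500
6 3 1759/2000
7 7/2 4203/5000
s(2.5y) = (1/(2273/2500) − 1)/(5/2) = 454/11365 ≈ 3.9947%

step 1 [0.5y] zero: DF = P = 2401/2500 ≈ 0.960400
step 2 [1y] bond c/2=17/400: DF=(808357/800000 − 17/400·(0.960400))/(1+17/400) = 9301/10000 ≈ 0.930100
step 3 [1.5y] swap r/2=776/28129: DF=(1 − 776/28129·(0.960400+0.930100))/(1+776/28129) = 1153/1250 ≈ 0.922400
step 4 [2y] swap r/2=879/37250: DF=(1 − 879/37250·(0.960400+0.930100+0.922400))/(1+879/37250) = 9121/10000 ≈ 0.912100
step 5 [2.5y] swap r/2=454/23171: DF=(1 − 454/23171·(0.960400+0.930100+0.922400+0.912100))/(1+454/23171) = 2273/2500 ≈ 0.909200
step 6 [3y] zero: DF = P = 1759/2000 ≈ 0.879500
step 7 [3.5y] bond c/2=31/800: DF=(8694633/8000000 − 31/800·(0.960400+0.930100+0.922400+0.912100+0.909200+0.879500))/(1+31/800) = 4203/5000 ≈ 0.840600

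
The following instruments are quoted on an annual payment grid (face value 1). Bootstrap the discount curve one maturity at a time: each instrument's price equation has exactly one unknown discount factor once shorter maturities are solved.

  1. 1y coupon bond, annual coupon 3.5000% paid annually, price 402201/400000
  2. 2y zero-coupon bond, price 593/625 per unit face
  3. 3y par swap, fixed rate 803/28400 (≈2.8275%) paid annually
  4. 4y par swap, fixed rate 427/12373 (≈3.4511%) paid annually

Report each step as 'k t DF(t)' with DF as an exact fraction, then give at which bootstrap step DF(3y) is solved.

step 1 [1y] bond c/1=7/200: DF=(402201/400000 − 7/200·(0))/(1+7/200) = 1943/2000 ≈ 0.971500
step 2 [2y] zero: DF = P = 593/625 ≈ 0.948800
step 3 [3y] swap r/1=803/28400: DF=(1 − 803/28400·(0.971500+0.948800))/(1+803/28400) = 9197/10000 ≈ 0.919700
step 4 [4y] swap r/1=427/12373: DF=(1 − 427/12373·(0.971500+0.948800+0.919700))/(1+427/12373) = 8719/10000 ≈ 0.871900

1 1 1943/2000
2 2 593/625
3 3 9197/10000
4 4 8719/10000
DF(3y) is solved at step 3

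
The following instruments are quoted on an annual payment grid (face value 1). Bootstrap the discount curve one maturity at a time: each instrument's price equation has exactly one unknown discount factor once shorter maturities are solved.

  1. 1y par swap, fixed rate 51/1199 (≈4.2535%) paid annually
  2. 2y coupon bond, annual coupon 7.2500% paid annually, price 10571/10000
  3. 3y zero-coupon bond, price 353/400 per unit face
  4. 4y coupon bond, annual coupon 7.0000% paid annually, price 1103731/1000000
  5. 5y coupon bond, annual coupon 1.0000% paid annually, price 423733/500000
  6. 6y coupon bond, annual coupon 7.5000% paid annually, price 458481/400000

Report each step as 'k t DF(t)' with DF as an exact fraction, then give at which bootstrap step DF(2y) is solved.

1 1 1199/1250
2 2 1151/1250
3 3 353/400
4 4 2127/2500
5 5 8033/10000
6 6 7581/10000
DF(2y) is solved at step 2

step 1 [1y] swap r/1=51/1199: DF=(1 − 51/1199·(0))/(1+51/1199) = 1199/1250 ≈ 0.959200
step 2 [2y] bond c/1=29/400: DF=(10571/10000 − 29/400·(0.959200))/(1+29/400) = 1151/1250 ≈ 0.920800
step 3 [3y] zero: DF = P = 353/400 ≈ 0.882500
step 4 [4y] bond c/1=7/100: DF=(1103731/1000000 − 7/100·(0.959200+0.920800+0.882500))/(1+7/100) = 2127/2500 ≈ 0.850800
step 5 [5y] bond c/1=1/100: DF=(423733/500000 − 1/100·(0.959200+0.920800+0.882500+0.850800))/(1+1/100) = 8033/10000 ≈ 0.803300
step 6 [6y] bond c/1=3/40: DF=(458481/400000 − 3/40·(0.959200+0.920800+0.882500+0.850800+0.803300))/(1+3/40) = 7581/10000 ≈ 0.758100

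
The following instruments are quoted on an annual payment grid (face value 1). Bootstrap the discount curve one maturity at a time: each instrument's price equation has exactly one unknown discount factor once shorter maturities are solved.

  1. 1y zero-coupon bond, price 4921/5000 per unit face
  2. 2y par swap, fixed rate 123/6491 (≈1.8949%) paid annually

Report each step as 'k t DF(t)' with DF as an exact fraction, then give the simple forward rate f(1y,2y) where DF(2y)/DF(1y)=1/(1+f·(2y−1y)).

step 1 [1y] zero: DF = P = 4921/5000 ≈ 0.984200
step 2 [2y] swap r/1=123/6491: DF=(1 − 123/6491·(0.984200))/(1+123/6491) = 9631/10000 ≈ 0.963100

1 1 4921/5000
2 2 9631/10000
f(1y,2y) = ((4921/5000)/(9631/10000) − 1)/(1) = 211/9631 ≈ 2.1908%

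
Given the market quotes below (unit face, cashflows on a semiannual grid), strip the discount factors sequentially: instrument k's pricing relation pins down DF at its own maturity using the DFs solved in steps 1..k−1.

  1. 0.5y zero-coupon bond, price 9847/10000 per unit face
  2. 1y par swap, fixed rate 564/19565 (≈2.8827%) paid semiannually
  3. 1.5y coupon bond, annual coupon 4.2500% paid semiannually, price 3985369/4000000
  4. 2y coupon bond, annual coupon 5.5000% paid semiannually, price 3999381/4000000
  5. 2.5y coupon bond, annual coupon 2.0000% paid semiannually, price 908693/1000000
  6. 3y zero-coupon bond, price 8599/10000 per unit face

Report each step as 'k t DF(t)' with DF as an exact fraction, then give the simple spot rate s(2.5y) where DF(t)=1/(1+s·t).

1 1/2 9847/10000
2 1 4859/5000
3 3/2 9349/10000
4 2 8957/10000
5 5/2 4311/5000
6 3 8599/10000
s(2.5y) = (1/(4311/5000) − 1)/(5/2) = 1378/21555 ≈ 6.3929%

step 1 [0.5y] zero: DF = P = 9847/10000 ≈ 0.984700
step 2 [1y] swap r/2=282/19565: DF=(1 − 282/19565·(0.984700))/(1+282/19565) = 4859/5000 ≈ 0.971800
step 3 [1.5y] bond c/2=17/800: DF=(3985369/4000000 − 17/800·(0.984700+0.971800))/(1+17/800) = 9349/10000 ≈ 0.934900
step 4 [2y] bond c/2=11/400: DF=(3999381/4000000 − 11/400·(0.984700+0.971800+0.934900))/(1+11/400) = 8957/10000 ≈ 0.895700
step 5 [2.5y] bond c/2=1/100: DF=(908693/1000000 − 1/100·(0.984700+0.971800+0.934900+0.895700))/(1+1/100) = 4311/5000 ≈ 0.862200
step 6 [3y] zero: DF = P = 8599/10000 ≈ 0.859900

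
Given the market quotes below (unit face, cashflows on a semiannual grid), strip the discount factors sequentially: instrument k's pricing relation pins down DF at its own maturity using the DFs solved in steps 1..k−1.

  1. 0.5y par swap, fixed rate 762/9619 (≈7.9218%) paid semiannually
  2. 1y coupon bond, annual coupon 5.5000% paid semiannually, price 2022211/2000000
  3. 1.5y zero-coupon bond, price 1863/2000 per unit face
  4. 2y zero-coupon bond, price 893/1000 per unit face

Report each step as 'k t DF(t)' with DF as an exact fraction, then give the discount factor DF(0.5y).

step 1 [0.5y] swap r/2=381/9619: DF=(1 − 381/9619·(0))/(1+381/9619) = 9619/10000 ≈ 0.961900
step 2 [1y] bond c/2=11/400: DF=(2022211/2000000 − 11/400·(0.961900))/(1+11/400) = 9583/10000 ≈ 0.958300
step 3 [1.5y] zero: DF = P = 1863/2000 ≈ 0.931500
step 4 [2y] zero: DF = P = 893/1000 ≈ 0.893000

1 1/2 9619/10000
2 1 9583/10000
3 3/2 1863/2000
4 2 893/1000
DF(0.5y) = 9619/10000 ≈ 0.961900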